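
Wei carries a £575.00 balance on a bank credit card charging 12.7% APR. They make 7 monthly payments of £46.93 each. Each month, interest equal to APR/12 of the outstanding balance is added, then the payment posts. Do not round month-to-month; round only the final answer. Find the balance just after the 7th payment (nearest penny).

£279.85

Monthly rate r = 12.7%/12 = 1.05833% = 0.0105833.
Each month: B ← B·(1+r) − £46.93.
Month 1: interest £6.09; balance after payment £534.16.
Month 2: interest £5.65; balance after payment £492.88.
Month 3: interest £5.22; balance after payment £451.16.
Month 4: interest £4.77; balance after payment £409.01.
Month 5: interest £4.33; balance after payment £366.41.
Month 6: interest £3.88; balance after payment £323.36.
Month 7: interest £3.42; balance after payment £279.85.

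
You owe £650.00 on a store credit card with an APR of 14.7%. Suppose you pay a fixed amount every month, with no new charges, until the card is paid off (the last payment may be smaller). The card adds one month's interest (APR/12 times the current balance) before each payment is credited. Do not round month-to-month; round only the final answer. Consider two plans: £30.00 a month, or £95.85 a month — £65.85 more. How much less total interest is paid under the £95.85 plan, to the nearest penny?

£77.25

Monthly rate r = 14.7%/12 = 1.225% = 0.01225.
At £30.00/mo: n = ⌈−ln(1 − rB₀/P)/ln(1+r)⌉ = 26 payments (last £10.05); total interest = total paid − £650.00 = £110.05.
At £95.85/mo: 8 payments (last £11.85); total interest £32.80.
Interest saved = £110.05 − £32.80 = £77.25.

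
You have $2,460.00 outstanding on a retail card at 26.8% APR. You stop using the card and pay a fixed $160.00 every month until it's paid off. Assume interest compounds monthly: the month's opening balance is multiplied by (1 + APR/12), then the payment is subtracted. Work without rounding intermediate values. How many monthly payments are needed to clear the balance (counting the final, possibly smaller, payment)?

Monthly rate r = 26.8%/12 = 2.23333% = 0.0223333.
Recurrence: B ← B·(1+r) − $160.00.
Month 1: interest $54.94; balance after payment $2,354.94.
Month 2: interest $52.59; balance after payment $2,247.53.
Closed form: n = −ln(1 − rB₀/P)/ln(1+r) = −ln(0.65663)/ln(1.02233) ≈ 19.044, so the balance reaches zero during payment 20.

20 payments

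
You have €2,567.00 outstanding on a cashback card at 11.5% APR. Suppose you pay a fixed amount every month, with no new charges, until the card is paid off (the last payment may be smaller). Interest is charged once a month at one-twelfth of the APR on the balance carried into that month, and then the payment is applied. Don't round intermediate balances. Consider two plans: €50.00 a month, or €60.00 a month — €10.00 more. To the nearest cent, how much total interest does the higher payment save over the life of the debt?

Monthly rate r = 11.5%/12 = 0.958333% = 0.00958333.
At €50.00/mo: n = ⌈−ln(1 − rB₀/P)/ln(1+r)⌉ = 72 payments (last €0.60); total interest = total paid − €2,567.00 = €983.60.
At €60.00/mo: 56 payments (last €19.38); total interest €752.38.
Interest saved = €983.60 − €752.38 = €231.22.

€231.22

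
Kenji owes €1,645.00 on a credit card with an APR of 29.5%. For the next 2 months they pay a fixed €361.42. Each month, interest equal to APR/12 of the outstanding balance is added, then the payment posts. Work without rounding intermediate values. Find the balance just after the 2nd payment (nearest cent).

€995.15

Monthly rate r = 29.5%/12 = 2.45833% = 0.0245833.
Each month: B ← B·(1+r) − €361.42.
Month 1: interest €40.44; balance after payment €1,324.02.
Month 2: interest €32.55; balance after payment €995.15.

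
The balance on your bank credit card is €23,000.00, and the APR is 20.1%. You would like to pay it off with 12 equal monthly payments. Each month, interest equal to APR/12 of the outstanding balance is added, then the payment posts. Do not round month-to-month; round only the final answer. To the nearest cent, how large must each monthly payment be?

€2,131.69

Monthly rate r = 20.1%/12 = 1.675% = 0.01675.
Level-payment amortization: P = B₀·r / (1 − (1+r)^(−n)) = 23000.00·0.01675 / (1 − 1.01675^(−12)).
Denominator 1 − (1+r)^(−12) = 0.180724765.
P = 385.25 / 0.180724765 ≈ 2131.69.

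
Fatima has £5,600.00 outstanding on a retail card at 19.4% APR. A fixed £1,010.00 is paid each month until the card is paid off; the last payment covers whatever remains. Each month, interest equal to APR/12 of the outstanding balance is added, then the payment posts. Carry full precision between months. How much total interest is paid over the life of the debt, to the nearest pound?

£315

Monthly rate r = 19.4%/12 = 1.61667% = 0.0161667.
Payoff takes n = ⌈−ln(1 − rB₀/P)/ln(1+r)⌉ = ⌈5.856⌉ = 6 payments; the last is £865.36.
Total paid = 5·£1,010.00 + £865.36 = £5,915.36.
Total interest = total paid − principal = £5,915.36 − £5,600.00 = £315.36.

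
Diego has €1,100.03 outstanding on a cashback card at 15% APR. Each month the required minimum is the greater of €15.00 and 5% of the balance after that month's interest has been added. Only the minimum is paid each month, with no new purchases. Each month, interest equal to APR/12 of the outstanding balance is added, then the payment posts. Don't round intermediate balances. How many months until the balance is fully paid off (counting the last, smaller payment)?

Monthly rate r = 15%/12 = 1.25% = 0.0125.
While 5% of the post-interest balance exceeds €15.00, each month B ← (B·(1+r))·(1 − 0.05), i.e. B shrinks by the factor (1+r)·0.95 = 0.96187.
This holds for months 1–34. Entering month 35 the balance is €293.39; 5% of the post-interest balance is now below €15.00, so the flat €15.00 minimum applies from here.
From month 35 a fixed €15.00 at rate r clears €293.39 in 23 more payments. Total: 34 + 23 = 57 months.

57 months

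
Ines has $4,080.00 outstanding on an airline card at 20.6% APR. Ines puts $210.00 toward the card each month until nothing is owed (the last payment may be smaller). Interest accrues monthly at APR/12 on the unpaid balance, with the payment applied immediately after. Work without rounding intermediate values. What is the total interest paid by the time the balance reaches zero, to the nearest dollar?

Monthly rate r = 20.6%/12 = 1.71667% = 0.0171667.
Payoff takes n = ⌈−ln(1 − rB₀/P)/ln(1+r)⌉ = ⌈23.838⌉ = 24 payments; the last is $176.28.
Total paid = 23·$210.00 + $176.28 = $5,006.28.
Total interest = total paid − principal = $5,006.28 − $4,080.00 = $926.28.

$926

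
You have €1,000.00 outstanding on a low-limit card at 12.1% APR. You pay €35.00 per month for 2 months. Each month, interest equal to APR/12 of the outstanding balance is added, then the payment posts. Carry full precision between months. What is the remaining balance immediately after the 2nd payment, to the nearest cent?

Monthly rate r = 12.1%/12 = 1.00833% = 0.0100833.
Each month: B ← B·(1+r) − €35.00.
Month 1: interest €10.08; balance after payment €975.08.
Month 2: interest €9.83; balance after payment €949.92.

€949.92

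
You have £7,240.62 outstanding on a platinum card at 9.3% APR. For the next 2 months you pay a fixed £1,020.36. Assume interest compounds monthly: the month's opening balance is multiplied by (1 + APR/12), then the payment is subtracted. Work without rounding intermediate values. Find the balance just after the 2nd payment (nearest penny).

£5,304.66

Monthly rate r = 9.3%/12 = 0.775% = 0.00775.
Each month: B ← B·(1+r) − £1,020.36.
Month 1: interest £56.11; balance after payment £6,276.37.
Month 2: interest £48.64; balance after payment £5,304.66.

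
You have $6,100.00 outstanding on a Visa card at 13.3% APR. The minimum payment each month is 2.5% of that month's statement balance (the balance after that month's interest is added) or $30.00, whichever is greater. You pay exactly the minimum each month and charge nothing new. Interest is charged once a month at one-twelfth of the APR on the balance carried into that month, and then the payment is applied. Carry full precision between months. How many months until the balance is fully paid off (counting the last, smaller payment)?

Monthly rate r = 13.3%/12 = 1.10833% = 0.0110833.
While 2.5% of the post-interest balance exceeds $30.00, each month B ← (B·(1+r))·(1 − 0.025), i.e. B shrinks by the factor (1+r)·0.975 = 0.98581.
This holds for months 1–115. Entering month 116 the balance is $1,178.58; 2.5% of the post-interest balance is now below $30.00, so the flat $30.00 minimum applies from here.
From month 116 a fixed $30.00 at rate r clears $1,178.58 in 52 more payments. Total: 115 + 52 = 167 months.

167 months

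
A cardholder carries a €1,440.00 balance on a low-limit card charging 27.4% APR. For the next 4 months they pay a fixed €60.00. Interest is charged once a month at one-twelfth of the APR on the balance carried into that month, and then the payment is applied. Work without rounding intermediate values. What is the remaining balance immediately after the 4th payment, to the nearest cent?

€1,327.75

Monthly rate r = 27.4%/12 = 2.28333% = 0.0228333.
Each month: B ← B·(1+r) − €60.00.
Month 1: interest €32.88; balance after payment €1,412.88.
Month 2: interest €32.26; balance after payment €1,385.14.
Month 3: interest €31.63; balance after payment €1,356.77.
Month 4: interest €30.98; balance after payment €1,327.75.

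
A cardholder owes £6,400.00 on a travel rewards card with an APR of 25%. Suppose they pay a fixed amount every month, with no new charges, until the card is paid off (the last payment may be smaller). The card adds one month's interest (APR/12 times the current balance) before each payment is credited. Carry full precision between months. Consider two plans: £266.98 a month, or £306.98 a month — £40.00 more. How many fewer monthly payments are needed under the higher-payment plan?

Monthly rate r = 25%/12 = 2.08333% = 0.0208333.
At £266.98/mo: n = ⌈−ln(1 − rB₀/P)/ln(1+r)⌉ = 34 payments (last £150.07); total interest = total paid − £6,400.00 = £2,560.41.
At £306.98/mo: 28 payments (last £194.86); total interest £2,083.32.
Payments saved = 34 − 28 = 6.

6 fewer payments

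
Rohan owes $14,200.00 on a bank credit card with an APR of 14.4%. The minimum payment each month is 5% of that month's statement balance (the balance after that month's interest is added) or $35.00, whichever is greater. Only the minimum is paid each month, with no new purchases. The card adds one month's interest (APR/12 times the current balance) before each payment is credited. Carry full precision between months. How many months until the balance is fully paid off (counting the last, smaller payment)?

Monthly rate r = 14.4%/12 = 1.2% = 0.012.
While 5% of the post-interest balance exceeds $35.00, each month B ← (B·(1+r))·(1 − 0.05), i.e. B shrinks by the factor (1+r)·0.95 = 0.9614.
This holds for months 1–77. Entering month 78 the balance is $685.34; 5% of the post-interest balance is now below $35.00, so the flat $35.00 minimum applies from here.
From month 78 a fixed $35.00 at rate r clears $685.34 in 23 more payments. Total: 77 + 23 = 100 months.

100 months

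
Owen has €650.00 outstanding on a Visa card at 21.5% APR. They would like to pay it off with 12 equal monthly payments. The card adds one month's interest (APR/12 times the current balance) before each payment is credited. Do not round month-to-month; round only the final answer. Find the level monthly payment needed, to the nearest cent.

€60.68

Monthly rate r = 21.5%/12 = 1.79167% = 0.0179167.
Level-payment amortization: P = B₀·r / (1 − (1+r)^(−n)) = 650.00·0.0179167 / (1 − 1.01792^(−12)).
Denominator 1 − (1+r)^(−12) = 0.191921975.
P = 11.6458 / 0.191921975 ≈ 60.68.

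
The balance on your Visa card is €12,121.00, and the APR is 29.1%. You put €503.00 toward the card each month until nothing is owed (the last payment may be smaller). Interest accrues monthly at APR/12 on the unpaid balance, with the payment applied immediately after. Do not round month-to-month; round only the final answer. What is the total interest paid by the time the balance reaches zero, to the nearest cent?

Monthly rate r = 29.1%/12 = 2.425% = 0.02425.
Payoff takes n = ⌈−ln(1 − rB₀/P)/ln(1+r)⌉ = ⌈36.641⌉ = 37 payments; the last is €323.80.
Total paid = 36·€503.00 + €323.80 = €18,431.80.
Total interest = total paid − principal = €18,431.80 − €12,121.00 = €6,310.80.

€6,310.80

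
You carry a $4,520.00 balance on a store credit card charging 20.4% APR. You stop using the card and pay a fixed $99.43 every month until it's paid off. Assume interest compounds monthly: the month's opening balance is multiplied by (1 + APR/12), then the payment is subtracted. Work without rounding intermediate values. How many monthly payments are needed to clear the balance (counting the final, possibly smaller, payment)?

Monthly rate r = 20.4%/12 = 1.7% = 0.017.
Recurrence: B ← B·(1+r) − $99.43.
Month 1: interest $76.84; balance after payment $4,497.41.
Month 2: interest $76.46; balance after payment $4,474.44.
Closed form: n = −ln(1 − rB₀/P)/ln(1+r) = −ln(0.2272)/ln(1.017) ≈ 87.912, so the balance reaches zero during payment 88.

88 payments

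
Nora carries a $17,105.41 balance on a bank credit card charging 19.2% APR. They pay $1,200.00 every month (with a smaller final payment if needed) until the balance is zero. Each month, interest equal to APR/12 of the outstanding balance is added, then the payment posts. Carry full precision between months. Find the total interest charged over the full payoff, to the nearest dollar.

Monthly rate r = 19.2%/12 = 1.6% = 0.016.
Payoff takes n = ⌈−ln(1 − rB₀/P)/ln(1+r)⌉ = ⌈16.308⌉ = 17 payments; the last is $371.75.
Total paid = 16·$1,200.00 + $371.75 = $19,571.75.
Total interest = total paid − principal = $19,571.75 − $17,105.41 = $2,466.34.

$2,466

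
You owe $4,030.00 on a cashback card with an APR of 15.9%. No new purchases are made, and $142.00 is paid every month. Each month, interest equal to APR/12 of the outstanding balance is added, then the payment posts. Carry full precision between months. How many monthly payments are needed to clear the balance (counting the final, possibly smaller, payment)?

36 payments

Monthly rate r = 15.9%/12 = 1.325% = 0.01325.
Recurrence: B ← B·(1+r) − $142.00.
Month 1: interest $53.40; balance after payment $3,941.40.
Month 2: interest $52.22; balance after payment $3,851.62.
Closed form: n = −ln(1 − rB₀/P)/ln(1+r) = −ln(0.62396)/ln(1.01325) ≈ 35.833, so the balance reaches zero during payment 36.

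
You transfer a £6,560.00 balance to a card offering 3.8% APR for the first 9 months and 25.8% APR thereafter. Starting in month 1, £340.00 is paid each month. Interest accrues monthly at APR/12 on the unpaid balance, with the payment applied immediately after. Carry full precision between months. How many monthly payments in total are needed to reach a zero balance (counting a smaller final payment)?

Promo months 1–9 at r₀ = 3.8%/12 = 0.00316667; months 10+ at r₁ = 25.8%/12 = 0.0215.
After month 9: iterate B ← B·(1+r₀) − £340.00 for 9 months → £3,650.30.
Then at r₁ with £340.00/mo: n₂ = −ln(1 − r₁·B/P)/ln(1+r₁) ≈ 12.34 → 13 more payments.

22 payments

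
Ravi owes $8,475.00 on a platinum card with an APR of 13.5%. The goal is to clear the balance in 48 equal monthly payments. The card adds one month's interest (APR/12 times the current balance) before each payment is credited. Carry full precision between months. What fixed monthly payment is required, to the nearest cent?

Monthly rate r = 13.5%/12 = 1.125% = 0.01125.
Level-payment amortization: P = B₀·r / (1 − (1+r)^(−n)) = 8475.00·0.01125 / (1 − 1.01125^(−48)).
Denominator 1 − (1+r)^(−48) = 0.415492163.
P = 95.3438 / 0.415492163 ≈ 229.47.

$229.47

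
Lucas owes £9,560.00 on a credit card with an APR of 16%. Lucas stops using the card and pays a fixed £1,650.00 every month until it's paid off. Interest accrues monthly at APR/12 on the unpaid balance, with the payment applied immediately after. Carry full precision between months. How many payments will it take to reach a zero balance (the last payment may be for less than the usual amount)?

7 months

Monthly rate r = 16%/12 = 1.33333% = 0.0133333.
Recurrence: B ← B·(1+r) − £1,650.00.
Month 1: interest £127.47; balance after payment £8,037.47.
Month 2: interest £107.17; balance after payment £6,494.63.
Closed form: n = −ln(1 − rB₀/P)/ln(1+r) = −ln(0.92275)/ln(1.01333) ≈ 6.070, so the balance reaches zero during payment 7.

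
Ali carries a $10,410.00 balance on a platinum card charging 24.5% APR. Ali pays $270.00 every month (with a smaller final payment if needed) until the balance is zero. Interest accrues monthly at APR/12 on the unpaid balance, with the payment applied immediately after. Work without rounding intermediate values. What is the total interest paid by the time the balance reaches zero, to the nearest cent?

Monthly rate r = 24.5%/12 = 2.04167% = 0.0204167.
Payoff takes n = ⌈−ln(1 − rB₀/P)/ln(1+r)⌉ = ⌈76.557⌉ = 77 payments; the last is $150.97.
Total paid = 76·$270.00 + $150.97 = $20,670.97.
Total interest = total paid − principal = $20,670.97 − $10,410.00 = $10,260.97.

$10,260.97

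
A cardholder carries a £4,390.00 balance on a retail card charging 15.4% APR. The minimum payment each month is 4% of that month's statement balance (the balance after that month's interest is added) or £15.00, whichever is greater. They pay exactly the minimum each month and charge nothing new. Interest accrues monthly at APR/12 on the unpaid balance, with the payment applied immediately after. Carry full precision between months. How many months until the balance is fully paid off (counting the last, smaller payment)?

Monthly rate r = 15.4%/12 = 1.28333% = 0.0128333.
While 4% of the post-interest balance exceeds £15.00, each month B ← (B·(1+r))·(1 − 0.04), i.e. B shrinks by the factor (1+r)·0.96 = 0.97232.
This holds for months 1–89. Entering month 90 the balance is £360.98; 4% of the post-interest balance is now below £15.00, so the flat £15.00 minimum applies from here.
From month 90 a fixed £15.00 at rate r clears £360.98 in 29 more payments. Total: 89 + 29 = 118 months.

118 months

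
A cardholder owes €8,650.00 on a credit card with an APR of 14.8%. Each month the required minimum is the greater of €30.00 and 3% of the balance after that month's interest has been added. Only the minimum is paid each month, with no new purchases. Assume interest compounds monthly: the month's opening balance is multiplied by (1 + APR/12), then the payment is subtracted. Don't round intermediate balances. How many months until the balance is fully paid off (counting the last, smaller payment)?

162 months

Monthly rate r = 14.8%/12 = 1.23333% = 0.0123333.
While 3% of the post-interest balance exceeds €30.00, each month B ← (B·(1+r))·(1 − 0.03), i.e. B shrinks by the factor (1+r)·0.97 = 0.98196.
This holds for months 1–120. Entering month 121 the balance is €973.75; 3% of the post-interest balance is now below €30.00, so the flat €30.00 minimum applies from here.
From month 121 a fixed €30.00 at rate r clears €973.75 in 42 more payments. Total: 120 + 42 = 162 months.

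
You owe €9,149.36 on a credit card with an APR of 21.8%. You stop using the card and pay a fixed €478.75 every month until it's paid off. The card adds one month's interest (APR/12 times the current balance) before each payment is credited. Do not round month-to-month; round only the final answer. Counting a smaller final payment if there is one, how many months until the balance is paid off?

24 payments

Monthly rate r = 21.8%/12 = 1.81667% = 0.0181667.
Recurrence: B ← B·(1+r) − €478.75.
Month 1: interest €166.21; balance after payment €8,836.82.
Month 2: interest €160.54; balance after payment €8,518.61.
Closed form: n = −ln(1 − rB₀/P)/ln(1+r) = −ln(0.65282)/ln(1.01817) ≈ 23.687, so the balance reaches zero during payment 24.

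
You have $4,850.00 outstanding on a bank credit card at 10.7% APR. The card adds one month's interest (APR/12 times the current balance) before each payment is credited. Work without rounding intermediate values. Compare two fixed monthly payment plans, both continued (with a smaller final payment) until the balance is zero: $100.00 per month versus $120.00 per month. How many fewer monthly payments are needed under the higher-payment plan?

13 fewer payments

Monthly rate r = 10.7%/12 = 0.891667% = 0.00891667.
At $100.00/mo: n = ⌈−ln(1 − rB₀/P)/ln(1+r)⌉ = 64 payments (last $80.96); total interest = total paid − $4,850.00 = $1,530.96.
At $120.00/mo: 51 payments (last $41.03); total interest $1,191.03.
Payments saved = 64 − 51 = 13.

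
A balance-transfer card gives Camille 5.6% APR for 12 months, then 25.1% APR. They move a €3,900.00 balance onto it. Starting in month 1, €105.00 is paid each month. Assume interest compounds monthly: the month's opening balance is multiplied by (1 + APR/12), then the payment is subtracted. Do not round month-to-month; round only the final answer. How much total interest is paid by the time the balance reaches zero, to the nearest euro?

Promo months 1–12 at r₀ = 5.6%/12 = 0.00466667; months 13+ at r₁ = 25.1%/12 = 0.0209167.
After month 12: iterate B ← B·(1+r₀) − €105.00 for 12 months → €2,831.25.
Then at r₁ with €105.00/mo: n₂ = −ln(1 − r₁·B/P)/ln(1+r₁) ≈ 40.10 → 41 more payments.
Total paid = 52·€105.00 + €10.65 = €5,470.65; interest = €5,470.65 − €3,900.00 = €1,570.65.

€1,571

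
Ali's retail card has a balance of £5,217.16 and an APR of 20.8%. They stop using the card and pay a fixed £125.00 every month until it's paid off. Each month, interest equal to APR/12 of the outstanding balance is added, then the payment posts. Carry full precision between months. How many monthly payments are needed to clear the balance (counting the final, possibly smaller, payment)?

75 months

Monthly rate r = 20.8%/12 = 1.73333% = 0.0173333.
Recurrence: B ← B·(1+r) − £125.00.
Month 1: interest £90.43; balance after payment £5,182.59.
Month 2: interest £89.83; balance after payment £5,147.42.
Closed form: n = −ln(1 − rB₀/P)/ln(1+r) = −ln(0.27655)/ln(1.01733) ≈ 74.796, so the balance reaches zero during payment 75.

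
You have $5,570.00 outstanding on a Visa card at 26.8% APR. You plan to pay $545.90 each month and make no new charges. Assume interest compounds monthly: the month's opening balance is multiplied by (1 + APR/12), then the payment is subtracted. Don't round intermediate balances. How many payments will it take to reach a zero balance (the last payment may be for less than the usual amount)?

12 months

Monthly rate r = 26.8%/12 = 2.23333% = 0.0223333.
Recurrence: B ← B·(1+r) − $545.90.
Month 1: interest $124.40; balance after payment $5,148.50.
Month 2: interest $114.98; balance after payment $4,717.58.
Closed form: n = −ln(1 − rB₀/P)/ln(1+r) = −ln(0.77213)/ln(1.02233) ≈ 11.708, so the balance reaches zero during payment 12.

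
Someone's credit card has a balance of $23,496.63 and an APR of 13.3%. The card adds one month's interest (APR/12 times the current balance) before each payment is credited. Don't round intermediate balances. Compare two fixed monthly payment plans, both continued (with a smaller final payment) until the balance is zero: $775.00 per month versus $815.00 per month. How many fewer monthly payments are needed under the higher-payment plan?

Monthly rate r = 13.3%/12 = 1.10833% = 0.0110833.
At $775.00/mo: n = ⌈−ln(1 − rB₀/P)/ln(1+r)⌉ = 38 payments (last $119.13); total interest = total paid − $23,496.63 = $5,297.50.
At $815.00/mo: 35 payments (last $755.86); total interest $4,969.23.
Payments saved = 38 − 35 = 3.

3 fewer payments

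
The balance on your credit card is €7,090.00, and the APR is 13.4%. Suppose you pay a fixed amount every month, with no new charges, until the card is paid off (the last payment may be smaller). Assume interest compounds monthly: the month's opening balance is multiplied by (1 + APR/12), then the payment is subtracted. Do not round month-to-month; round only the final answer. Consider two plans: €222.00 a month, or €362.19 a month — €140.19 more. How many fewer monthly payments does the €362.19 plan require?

Monthly rate r = 13.4%/12 = 1.11667% = 0.0111667.
At €222.00/mo: n = ⌈−ln(1 − rB₀/P)/ln(1+r)⌉ = 40 payments (last €159.13); total interest = total paid − €7,090.00 = €1,727.13.
At €362.19/mo: 23 payments (last €77.05); total interest €955.23.
Payments saved = 40 − 23 = 17.

17 fewer payments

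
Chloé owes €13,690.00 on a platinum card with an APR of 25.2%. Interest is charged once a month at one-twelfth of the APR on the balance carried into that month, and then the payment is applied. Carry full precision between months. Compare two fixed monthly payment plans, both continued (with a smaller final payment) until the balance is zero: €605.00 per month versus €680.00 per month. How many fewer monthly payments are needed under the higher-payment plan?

Monthly rate r = 25.2%/12 = 2.1% = 0.021.
At €605.00/mo: n = ⌈−ln(1 − rB₀/P)/ln(1+r)⌉ = 32 payments (last €13.54); total interest = total paid − €13,690.00 = €5,078.54.
At €680.00/mo: 27 payments (last €302.27); total interest €4,292.27.
Payments saved = 32 − 27 = 5.

5 fewer payments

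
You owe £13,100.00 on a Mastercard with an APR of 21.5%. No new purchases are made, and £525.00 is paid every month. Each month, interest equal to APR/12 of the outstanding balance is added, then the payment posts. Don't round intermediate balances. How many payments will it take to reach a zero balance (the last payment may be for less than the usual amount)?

Monthly rate r = 21.5%/12 = 1.79167% = 0.0179167.
Recurrence: B ← B·(1+r) − £525.00.
Month 1: interest £234.71; balance after payment £12,809.71.
Month 2: interest £229.51; balance after payment £12,514.22.
Closed form: n = −ln(1 − rB₀/P)/ln(1+r) = −ln(0.55294)/ln(1.01792) ≈ 33.366, so the balance reaches zero during payment 34.

34 payments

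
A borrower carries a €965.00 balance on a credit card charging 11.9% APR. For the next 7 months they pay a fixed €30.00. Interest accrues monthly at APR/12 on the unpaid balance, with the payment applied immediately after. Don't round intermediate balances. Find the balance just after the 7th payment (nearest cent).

€817.66

Monthly rate r = 11.9%/12 = 0.991667% = 0.00991667.
Each month: B ← B·(1+r) − €30.00.
Month 1: interest €9.57; balance after payment €944.57.
Month 2: interest €9.37; balance after payment €923.94.
Month 3: interest €9.16; balance after payment €903.10.
Month 4: interest €8.96; balance after payment €882.05.
Month 5: interest €8.75; balance after payment €860.80.
Month 6: interest €8.54; balance after payment €839.34.
Month 7: interest €8.32; balance after payment €817.66.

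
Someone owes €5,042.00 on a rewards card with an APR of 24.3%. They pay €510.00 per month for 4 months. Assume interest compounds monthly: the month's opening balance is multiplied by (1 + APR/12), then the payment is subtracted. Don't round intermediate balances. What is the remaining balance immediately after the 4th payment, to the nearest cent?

€3,360.17

Monthly rate r = 24.3%/12 = 2.025% = 0.02025.
Each month: B ← B·(1+r) − €510.00.
Month 1: interest €102.10; balance after payment €4,634.10.
Month 2: interest €93.84; balance after payment €4,217.94.
Month 3: interest €85.41; balance after payment €3,793.35.
Month 4: interest €76.82; balance after payment €3,360.17.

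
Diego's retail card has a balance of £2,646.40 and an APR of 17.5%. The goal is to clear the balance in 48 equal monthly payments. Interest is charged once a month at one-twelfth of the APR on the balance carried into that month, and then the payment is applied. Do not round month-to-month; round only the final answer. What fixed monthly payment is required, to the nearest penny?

Monthly rate r = 17.5%/12 = 1.45833% = 0.0145833.
Level-payment amortization: P = B₀·r / (1 − (1+r)^(−n)) = 2646.40·0.0145833 / (1 − 1.01458^(−48)).
Denominator 1 − (1+r)^(−48) = 0.500898063.
P = 38.5933 / 0.500898063 ≈ 77.05.

£77.05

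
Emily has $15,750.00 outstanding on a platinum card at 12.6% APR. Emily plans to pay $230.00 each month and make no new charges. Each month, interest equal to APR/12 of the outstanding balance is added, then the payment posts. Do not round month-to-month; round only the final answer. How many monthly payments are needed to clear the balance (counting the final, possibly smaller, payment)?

122 months

Monthly rate r = 12.6%/12 = 1.05% = 0.0105.
Recurrence: B ← B·(1+r) − $230.00.
Month 1: interest $165.37; balance after payment $15,685.38.
Month 2: interest $164.70; balance after payment $15,620.07.
Closed form: n = −ln(1 − rB₀/P)/ln(1+r) = −ln(0.28098)/ln(1.0105) ≈ 121.536, so the balance reaches zero during payment 122.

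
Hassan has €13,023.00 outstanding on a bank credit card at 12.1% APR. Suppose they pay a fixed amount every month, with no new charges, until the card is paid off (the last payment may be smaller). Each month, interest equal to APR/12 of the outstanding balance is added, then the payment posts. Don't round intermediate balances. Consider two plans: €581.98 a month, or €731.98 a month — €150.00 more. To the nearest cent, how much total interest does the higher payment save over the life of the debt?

€408.14

Monthly rate r = 12.1%/12 = 1.00833% = 0.0100833.
At €581.98/mo: n = ⌈−ln(1 − rB₀/P)/ln(1+r)⌉ = 26 payments (last €284.47); total interest = total paid − €13,023.00 = €1,810.97.
At €731.98/mo: 20 payments (last €518.21); total interest €1,402.83.
Interest saved = €1,810.97 − €1,402.83 = €408.14.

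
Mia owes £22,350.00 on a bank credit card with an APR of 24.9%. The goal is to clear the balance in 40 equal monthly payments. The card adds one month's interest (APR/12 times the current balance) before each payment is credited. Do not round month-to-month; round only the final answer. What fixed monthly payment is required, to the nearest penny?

£827.81

Monthly rate r = 24.9%/12 = 2.075% = 0.02075.
Level-payment amortization: P = B₀·r / (1 − (1+r)^(−n)) = 22350.00·0.02075 / (1 − 1.02075^(−40)).
Denominator 1 − (1+r)^(−40) = 0.560231158.
P = 463.762 / 0.560231158 ≈ 827.81.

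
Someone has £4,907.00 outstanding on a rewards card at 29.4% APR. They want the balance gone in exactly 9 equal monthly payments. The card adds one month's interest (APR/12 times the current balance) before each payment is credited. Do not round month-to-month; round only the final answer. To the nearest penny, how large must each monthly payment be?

Monthly rate r = 29.4%/12 = 2.45% = 0.0245.
Level-payment amortization: P = B₀·r / (1 − (1+r)^(−n)) = 4907.00·0.0245 / (1 − 1.0245^(−9)).
Denominator 1 − (1+r)^(−9) = 0.195747656.
P = 120.221 / 0.195747656 ≈ 614.17.

£614.17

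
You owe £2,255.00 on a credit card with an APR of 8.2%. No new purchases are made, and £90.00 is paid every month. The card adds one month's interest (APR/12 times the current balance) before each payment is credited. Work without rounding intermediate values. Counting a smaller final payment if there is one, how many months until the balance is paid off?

Monthly rate r = 8.2%/12 = 0.683333% = 0.00683333.
Recurrence: B ← B·(1+r) − £90.00.
Month 1: interest £15.41; balance after payment £2,180.41.
Month 2: interest £14.90; balance after payment £2,105.31.
Closed form: n = −ln(1 − rB₀/P)/ln(1+r) = −ln(0.82879)/ln(1.00683) ≈ 27.576, so the balance reaches zero during payment 28.

28 payments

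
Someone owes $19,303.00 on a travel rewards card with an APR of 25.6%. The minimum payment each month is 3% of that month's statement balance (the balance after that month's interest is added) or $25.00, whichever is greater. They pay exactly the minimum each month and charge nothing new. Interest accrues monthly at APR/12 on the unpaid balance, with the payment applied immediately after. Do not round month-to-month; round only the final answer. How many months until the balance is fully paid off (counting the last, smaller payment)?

395 months

Monthly rate r = 25.6%/12 = 2.13333% = 0.0213333.
While 3% of the post-interest balance exceeds $25.00, each month B ← (B·(1+r))·(1 − 0.03), i.e. B shrinks by the factor (1+r)·0.97 = 0.99069.
This holds for months 1–339. Entering month 340 the balance is $811.01; 3% of the post-interest balance is now below $25.00, so the flat $25.00 minimum applies from here.
From month 340 a fixed $25.00 at rate r clears $811.01 in 56 more payments. Total: 339 + 56 = 395 months.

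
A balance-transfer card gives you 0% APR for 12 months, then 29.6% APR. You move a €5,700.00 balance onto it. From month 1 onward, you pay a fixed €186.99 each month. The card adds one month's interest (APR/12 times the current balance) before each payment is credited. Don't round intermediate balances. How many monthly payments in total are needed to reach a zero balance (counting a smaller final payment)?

37 months

Promo months 1–12 at r₀ = 0%/12 = 0; months 13+ at r₁ = 29.6%/12 = 0.0246667.
After month 12 (no interest yet): B = €5,700.00 − 12·€186.99 = €3,456.12.
Then at r₁ with €186.99/mo: n₂ = −ln(1 − r₁·B/P)/ln(1+r₁) ≈ 24.98 → 25 more payments.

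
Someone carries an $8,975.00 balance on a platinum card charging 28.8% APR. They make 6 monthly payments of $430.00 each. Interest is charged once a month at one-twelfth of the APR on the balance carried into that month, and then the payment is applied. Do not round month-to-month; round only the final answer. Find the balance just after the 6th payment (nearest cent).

Monthly rate r = 28.8%/12 = 2.4% = 0.024.
Each month: B ← B·(1+r) − $430.00.
Month 1: interest $215.40; balance after payment $8,760.40.
Month 2: interest $210.25; balance after payment $8,540.65.
Month 3: interest $204.98; balance after payment $8,315.63.
Month 4: interest $199.58; balance after payment $8,085.20.
Month 5: interest $194.04; balance after payment $7,849.24.
Month 6: interest $188.38; balance after payment $7,607.63.

$7,607.63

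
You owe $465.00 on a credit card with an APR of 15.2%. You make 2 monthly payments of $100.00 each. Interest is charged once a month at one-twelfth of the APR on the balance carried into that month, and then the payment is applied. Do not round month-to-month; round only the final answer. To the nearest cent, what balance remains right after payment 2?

$275.59

Monthly rate r = 15.2%/12 = 1.26667% = 0.0126667.
Each month: B ← B·(1+r) − $100.00.
Month 1: interest $5.89; balance after payment $370.89.
Month 2: interest $4.70; balance after payment $275.59.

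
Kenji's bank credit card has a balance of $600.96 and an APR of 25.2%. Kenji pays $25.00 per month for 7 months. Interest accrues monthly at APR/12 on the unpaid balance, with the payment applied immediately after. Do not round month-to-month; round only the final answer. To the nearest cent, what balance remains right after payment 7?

$508.65

Monthly rate r = 25.2%/12 = 2.1% = 0.021.
Each month: B ← B·(1+r) − $25.00.
Month 1: interest $12.62; balance after payment $588.58.
Month 2: interest $12.36; balance after payment $575.94.
Month 3: interest $12.09; balance after payment $563.04.
Month 4: interest $11.82; balance after payment $549.86.
Month 5: interest $11.55; balance after payment $536.41.
Month 6: interest $11.26; balance after payment $522.67.
Month 7: interest $10.98; balance after payment $508.65.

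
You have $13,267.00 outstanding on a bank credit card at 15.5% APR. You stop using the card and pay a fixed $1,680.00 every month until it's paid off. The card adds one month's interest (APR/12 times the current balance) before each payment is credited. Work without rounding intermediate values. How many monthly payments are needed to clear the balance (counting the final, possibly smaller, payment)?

Monthly rate r = 15.5%/12 = 1.29167% = 0.0129167.
Recurrence: B ← B·(1+r) − $1,680.00.
Month 1: interest $171.37; balance after payment $11,758.37.
Month 2: interest $151.88; balance after payment $10,230.24.
Closed form: n = −ln(1 − rB₀/P)/ln(1+r) = −ln(0.898)/ln(1.01292) ≈ 8.383, so the balance reaches zero during payment 9.

9 payments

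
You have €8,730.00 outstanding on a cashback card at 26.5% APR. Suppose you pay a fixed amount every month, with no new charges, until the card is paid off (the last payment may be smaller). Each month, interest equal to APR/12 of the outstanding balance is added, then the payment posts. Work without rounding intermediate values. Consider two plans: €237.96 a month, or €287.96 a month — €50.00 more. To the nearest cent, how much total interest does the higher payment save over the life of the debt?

Monthly rate r = 26.5%/12 = 2.20833% = 0.0220833.
At €237.96/mo: n = ⌈−ln(1 − rB₀/P)/ln(1+r)⌉ = 77 payments (last €16.99); total interest = total paid − €8,730.00 = €9,371.95.
At €287.96/mo: 51 payments (last €198.15); total interest €5,866.15.
Interest saved = €9,371.95 − €5,866.15 = €3,505.80.

€3,505.80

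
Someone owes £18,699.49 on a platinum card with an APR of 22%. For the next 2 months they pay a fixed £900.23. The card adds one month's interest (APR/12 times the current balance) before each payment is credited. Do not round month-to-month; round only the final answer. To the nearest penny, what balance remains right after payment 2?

£17,574.46

Monthly rate r = 22%/12 = 1.83333% = 0.0183333.
Each month: B ← B·(1+r) − £900.23.
Month 1: interest £342.82; balance after payment £18,142.08.
Month 2: interest £332.60; balance after payment £17,574.46.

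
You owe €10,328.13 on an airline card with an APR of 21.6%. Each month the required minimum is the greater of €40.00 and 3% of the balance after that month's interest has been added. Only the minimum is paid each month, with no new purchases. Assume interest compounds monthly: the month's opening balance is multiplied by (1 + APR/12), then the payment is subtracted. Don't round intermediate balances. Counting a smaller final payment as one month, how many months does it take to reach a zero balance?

214 months

Monthly rate r = 21.6%/12 = 1.8% = 0.018.
While 3% of the post-interest balance exceeds €40.00, each month B ← (B·(1+r))·(1 − 0.03), i.e. B shrinks by the factor (1+r)·0.97 = 0.98746.
This holds for months 1–164. Entering month 165 the balance is €1,303.83; 3% of the post-interest balance is now below €40.00, so the flat €40.00 minimum applies from here.
From month 165 a fixed €40.00 at rate r clears €1,303.83 in 50 more payments. Total: 164 + 50 = 214 months.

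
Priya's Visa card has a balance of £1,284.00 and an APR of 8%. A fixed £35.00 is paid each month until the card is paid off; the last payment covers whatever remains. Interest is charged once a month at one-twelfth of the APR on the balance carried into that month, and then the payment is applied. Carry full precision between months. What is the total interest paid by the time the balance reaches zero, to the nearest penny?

Monthly rate r = 8%/12 = 0.666667% = 0.00666667.
Payoff takes n = ⌈−ln(1 − rB₀/P)/ln(1+r)⌉ = ⌈42.211⌉ = 43 payments; the last is £7.39.
Total paid = 42·£35.00 + £7.39 = £1,477.39.
Total interest = total paid − principal = £1,477.39 − £1,284.00 = £193.39.

£193.39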